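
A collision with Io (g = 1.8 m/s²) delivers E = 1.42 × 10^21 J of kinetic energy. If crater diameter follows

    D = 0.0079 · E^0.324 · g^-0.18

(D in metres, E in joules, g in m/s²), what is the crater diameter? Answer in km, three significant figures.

E^0.324 = (1.42 × 10^21)^0.324 = 7.134 × 10^6
g^-0.18 = 1.8^-0.18 = 0.8996
D = 0.0079 × 7.134 × 10^6 × 0.8996 = 50700 m
   = 50.70 km

D ≈ 50.7 km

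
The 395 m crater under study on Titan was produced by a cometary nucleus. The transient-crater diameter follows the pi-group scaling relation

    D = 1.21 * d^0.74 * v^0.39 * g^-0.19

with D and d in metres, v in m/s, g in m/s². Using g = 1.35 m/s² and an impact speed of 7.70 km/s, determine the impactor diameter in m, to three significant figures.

d ≈ 24.1 m

Rearranging for d: d = [D / (1.21 · 7700^0.39 · 1.35^-0.19)]^(1/0.74).
7700^0.39 = 32.79
1.35^-0.19 = 0.9446
Denominator = 1.21 × 32.79 × 0.9446 = 37.48
D / 37.48 = 395 / 37.48 = 10.54
d = 10.54^(1/0.74) = 10.54^1.3514 = 24.11 m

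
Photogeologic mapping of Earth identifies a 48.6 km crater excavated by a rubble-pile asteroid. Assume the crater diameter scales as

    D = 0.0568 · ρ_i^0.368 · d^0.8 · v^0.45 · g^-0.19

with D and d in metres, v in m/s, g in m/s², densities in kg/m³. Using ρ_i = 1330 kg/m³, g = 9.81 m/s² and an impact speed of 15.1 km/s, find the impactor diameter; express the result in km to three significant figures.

Rearranging for d: d = [D / (0.0568 · 1330^0.368 · 15100^0.45 · 9.81^-0.19)]^(1/0.8).
D = 48600 m.
1330^0.368 = 14.11
15100^0.45 = 75.95
9.81^-0.19 = 0.6480
Denominator = 0.0568 × 14.11 × 75.95 × 0.6480 = 39.44
D / 39.44 = 48600 / 39.44 = 1232
d = 1232^(1/0.8) = 1232^1.25 = 7299 m

d ≈ 7.30 km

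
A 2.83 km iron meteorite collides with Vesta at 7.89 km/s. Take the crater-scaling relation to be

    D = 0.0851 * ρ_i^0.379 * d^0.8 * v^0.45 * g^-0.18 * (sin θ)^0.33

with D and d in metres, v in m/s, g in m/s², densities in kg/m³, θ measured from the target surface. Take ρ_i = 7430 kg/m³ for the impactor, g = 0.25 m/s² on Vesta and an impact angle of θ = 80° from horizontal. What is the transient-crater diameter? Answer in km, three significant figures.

In SI units: d = 2830 m, v = 7890 m/s.
ρ_i^0.379 = 7430^0.379 = 29.32
d^0.8 = 2830^0.8 = 577.3
v^0.45 = 7890^0.45 = 56.71
g^-0.18 = 0.25^-0.18 = 1.283
(sin 80°)^0.33 = 0.9848^0.33 = 0.9950
D = 0.0851 × 29.32 × 577.3 × 56.71 × 1.283 × 0.9950 = 1.043 × 10^5 m
   = 104.3 km

D ≈ 104 km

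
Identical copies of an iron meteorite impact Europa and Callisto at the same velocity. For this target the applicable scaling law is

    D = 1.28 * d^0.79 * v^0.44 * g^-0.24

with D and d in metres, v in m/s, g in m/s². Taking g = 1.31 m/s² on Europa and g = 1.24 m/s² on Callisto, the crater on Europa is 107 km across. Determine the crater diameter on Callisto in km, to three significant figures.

All impactor-dependent factors cancel in the ratio, leaving D_Callisto/D_Europa = (g_Callisto/g_Europa)^-0.24.
(1.24/1.31)^-0.24 = 0.9466^-0.24 = 1.013
D_Callisto = 1.013 × 107 km = 108 km

D ≈ 108 km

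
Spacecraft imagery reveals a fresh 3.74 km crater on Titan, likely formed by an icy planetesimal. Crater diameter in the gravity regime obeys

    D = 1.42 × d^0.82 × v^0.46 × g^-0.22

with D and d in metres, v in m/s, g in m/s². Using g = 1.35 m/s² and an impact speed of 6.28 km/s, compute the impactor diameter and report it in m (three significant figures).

Rearranging for d: d = [D / (1.42 · 6280^0.46 · 1.35^-0.22)]^(1/0.82).
D = 3740 m.
6280^0.46 = 55.85
1.35^-0.22 = 0.9361
Denominator = 1.42 × 55.85 × 0.9361 = 74.24
D / 74.24 = 3740 / 74.24 = 50.38
d = 50.38^(1/0.82) = 50.38^1.2195 = 119.1 m

d ≈ 119 m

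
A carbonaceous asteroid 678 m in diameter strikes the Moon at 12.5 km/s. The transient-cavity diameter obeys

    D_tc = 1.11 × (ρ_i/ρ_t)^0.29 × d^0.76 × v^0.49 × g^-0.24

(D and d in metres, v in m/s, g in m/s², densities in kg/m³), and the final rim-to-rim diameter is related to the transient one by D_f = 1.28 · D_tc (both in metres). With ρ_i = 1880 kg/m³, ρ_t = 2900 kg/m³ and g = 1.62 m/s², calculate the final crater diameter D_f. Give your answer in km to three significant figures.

D_f ≈ 16.1 km

v = 12500 m/s.
(ρ_i/ρ_t)^0.29 = (1880/2900)^0.29 = 0.8819
d^0.76 = 678^0.76 = 141.8
v^0.49 = 12500^0.49 = 101.7
g^-0.24 = 1.62^-0.24 = 0.8907
D_tc = 1.11 × 0.8819 × 141.8 × 101.7 × 0.8907 = 12570 m
D_f = 1.28 × 12570 = 16090 m
     = 16.09 km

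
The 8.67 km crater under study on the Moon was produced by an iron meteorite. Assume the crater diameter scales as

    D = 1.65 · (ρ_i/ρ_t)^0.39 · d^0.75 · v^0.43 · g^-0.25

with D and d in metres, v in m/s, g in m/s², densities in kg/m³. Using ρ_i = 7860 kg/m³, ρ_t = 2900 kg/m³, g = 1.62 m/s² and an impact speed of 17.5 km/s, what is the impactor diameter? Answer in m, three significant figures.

Rearranging for d: d = [D / (1.65 · (7860/2900)^0.39 · 17500^0.43 · 1.62^-0.25)]^(1/0.75).
D = 8670 m.
(7860/2900)^0.39 = 1.475
17500^0.43 = 66.76
1.62^-0.25 = 0.8864
Denominator = 1.65 × 1.475 × 66.76 × 0.8864 = 144.0
D / 144.0 = 8670 / 144.0 = 60.21
d = 60.21^(1/0.75) = 60.21^1.3333 = 236.0 m

d ≈ 236 m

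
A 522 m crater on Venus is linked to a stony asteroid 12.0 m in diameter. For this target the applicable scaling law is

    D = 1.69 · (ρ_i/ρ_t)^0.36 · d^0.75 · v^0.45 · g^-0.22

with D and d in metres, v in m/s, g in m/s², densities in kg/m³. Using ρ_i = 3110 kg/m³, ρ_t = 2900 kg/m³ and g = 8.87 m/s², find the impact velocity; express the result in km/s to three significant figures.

v ≈ 14.9 km/s

Rearranging for v: v = [D / (1.69 · (3110/2900)^0.36 · 12^0.75 · 8.87^-0.22)]^(1/0.45).
(3110/2900)^0.36 = 1.025
12^0.75 = 6.447
8.87^-0.22 = 0.6187
Denominator = 1.69 × 1.025 × 6.447 × 0.6187 = 6.910
D / 6.910 = 522 / 6.910 = 75.54
v = 75.54^(1/0.45) = 75.54^2.2222 = 14917 m/s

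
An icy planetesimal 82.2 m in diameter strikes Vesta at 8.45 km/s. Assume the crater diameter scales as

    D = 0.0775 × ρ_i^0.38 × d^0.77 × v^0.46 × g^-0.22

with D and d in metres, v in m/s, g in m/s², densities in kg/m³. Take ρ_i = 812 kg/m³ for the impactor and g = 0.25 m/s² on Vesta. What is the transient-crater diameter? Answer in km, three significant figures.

D ≈ 2.56 km

In SI units: v = 8450 m/s.
ρ_i^0.38 = 812^0.38 = 12.75
d^0.77 = 82.2^0.77 = 29.82
v^0.46 = 8450^0.46 = 64.03
g^-0.22 = 0.25^-0.22 = 1.357
D = 0.0775 × 12.75 × 29.82 × 64.03 × 1.357 = 2560 m
   = 2.560 km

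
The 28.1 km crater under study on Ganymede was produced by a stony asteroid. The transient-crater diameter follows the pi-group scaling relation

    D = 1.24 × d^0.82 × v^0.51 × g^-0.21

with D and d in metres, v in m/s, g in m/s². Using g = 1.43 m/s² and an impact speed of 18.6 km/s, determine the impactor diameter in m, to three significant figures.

d ≈ 496 m

Rearranging for d: d = [D / (1.24 · 18600^0.51 · 1.43^-0.21)]^(1/0.82).
D = 28100 m.
18600^0.51 = 150.5
1.43^-0.21 = 0.9276
Denominator = 1.24 × 150.5 × 0.9276 = 173.1
D / 173.1 = 28100 / 173.1 = 162.3
d = 162.3^(1/0.82) = 162.3^1.2195 = 496.0 m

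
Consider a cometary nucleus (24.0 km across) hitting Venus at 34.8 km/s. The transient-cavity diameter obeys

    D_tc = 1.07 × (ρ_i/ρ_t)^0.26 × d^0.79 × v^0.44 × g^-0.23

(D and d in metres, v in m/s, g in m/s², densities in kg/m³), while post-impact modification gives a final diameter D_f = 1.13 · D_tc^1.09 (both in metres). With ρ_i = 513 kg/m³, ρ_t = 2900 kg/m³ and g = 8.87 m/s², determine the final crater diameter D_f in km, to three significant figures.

D_f ≈ 384 km

In SI: d = 24000 m, v = 34800 m/s.
(ρ_i/ρ_t)^0.26 = (513/2900)^0.26 = 0.6374
d^0.79 = 24000^0.79 = 2886
v^0.44 = 34800^0.44 = 99.61
g^-0.23 = 8.87^-0.23 = 0.6053
D_tc = 1.07 × 0.6374 × 2886 × 99.61 × 0.6053 = 1.187 × 10^5 m
D_f = 1.13 × (1.187 × 10^5)^1.09 = 3.839 × 10^5 m
     = 383.9 km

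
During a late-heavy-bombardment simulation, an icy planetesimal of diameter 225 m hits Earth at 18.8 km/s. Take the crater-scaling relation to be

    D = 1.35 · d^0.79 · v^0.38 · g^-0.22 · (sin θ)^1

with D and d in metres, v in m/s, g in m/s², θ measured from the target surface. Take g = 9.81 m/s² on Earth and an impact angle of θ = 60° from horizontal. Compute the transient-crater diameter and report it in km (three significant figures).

D ≈ 2.15 km

In SI units: v = 18800 m/s.
d^0.79 = 225^0.79 = 72.15
v^0.38 = 18800^0.38 = 42.09
g^-0.22 = 9.81^-0.22 = 0.6051
(sin 60°)^1 = 0.8660^1 = 0.8660
D = 1.35 × 72.15 × 42.09 × 0.6051 × 0.8660 = 2148 m
   = 2.148 km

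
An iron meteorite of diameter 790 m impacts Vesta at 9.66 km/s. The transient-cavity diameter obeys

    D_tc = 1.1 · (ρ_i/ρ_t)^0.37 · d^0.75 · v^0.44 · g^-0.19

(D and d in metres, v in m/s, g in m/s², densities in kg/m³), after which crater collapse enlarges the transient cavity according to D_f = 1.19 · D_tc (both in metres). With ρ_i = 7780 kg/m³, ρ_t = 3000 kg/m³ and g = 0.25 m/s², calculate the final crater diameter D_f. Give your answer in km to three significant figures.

D_f ≈ 20.5 km

v = 9660 m/s.
(ρ_i/ρ_t)^0.37 = (7780/3000)^0.37 = 1.423
d^0.75 = 790^0.75 = 149.0
v^0.44 = 9660^0.44 = 56.67
g^-0.19 = 0.25^-0.19 = 1.301
D_tc = 1.1 × 1.423 × 149.0 × 56.67 × 1.301 = 17200 m
D_f = 1.19 × 17200 = 20468 m
     = 20.47 km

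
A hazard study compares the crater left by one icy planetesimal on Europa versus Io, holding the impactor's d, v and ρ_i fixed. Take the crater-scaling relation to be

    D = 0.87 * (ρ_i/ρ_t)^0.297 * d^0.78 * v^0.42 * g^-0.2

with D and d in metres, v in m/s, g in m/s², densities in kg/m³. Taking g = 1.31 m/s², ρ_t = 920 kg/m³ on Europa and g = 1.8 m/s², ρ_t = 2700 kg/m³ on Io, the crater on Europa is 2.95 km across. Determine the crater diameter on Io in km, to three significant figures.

The impactor-only factors (d, v, ρ_i) cancel in the ratio, leaving D_Io/D_Europa = (g_Io/g_Europa)^-0.2 · (ρ_t,Europa/ρ_t,Io)^0.297.
(1.8/1.31)^-0.2 = 1.374^-0.2 = 0.9384
(920/2700)^0.297 = 0.3407^0.297 = 0.7263
Ratio = 0.9384 × 0.7263 = 0.6816
D_Io = 0.6816 × 2.95 km = 2.01 km

D ≈ 2.01 km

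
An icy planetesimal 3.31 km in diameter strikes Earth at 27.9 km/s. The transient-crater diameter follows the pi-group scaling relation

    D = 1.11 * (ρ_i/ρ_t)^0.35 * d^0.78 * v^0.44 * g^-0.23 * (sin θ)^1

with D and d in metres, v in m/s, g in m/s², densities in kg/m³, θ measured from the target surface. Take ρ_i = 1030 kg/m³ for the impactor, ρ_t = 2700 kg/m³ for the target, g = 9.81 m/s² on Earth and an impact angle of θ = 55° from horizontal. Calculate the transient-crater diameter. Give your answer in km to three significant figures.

In SI units: d = 3310 m, v = 27900 m/s.
(ρ_i/ρ_t)^0.35 = (1030/2700)^0.35 = 0.7137
d^0.78 = 3310^0.78 = 556.5
v^0.44 = 27900^0.44 = 90.38
g^-0.23 = 9.81^-0.23 = 0.5914
(sin 55°)^1 = 0.8192^1 = 0.8192
D = 1.11 × 0.7137 × 556.5 × 90.38 × 0.5914 × 0.8192 = 19304 m
   = 19.30 km

D ≈ 19.3 km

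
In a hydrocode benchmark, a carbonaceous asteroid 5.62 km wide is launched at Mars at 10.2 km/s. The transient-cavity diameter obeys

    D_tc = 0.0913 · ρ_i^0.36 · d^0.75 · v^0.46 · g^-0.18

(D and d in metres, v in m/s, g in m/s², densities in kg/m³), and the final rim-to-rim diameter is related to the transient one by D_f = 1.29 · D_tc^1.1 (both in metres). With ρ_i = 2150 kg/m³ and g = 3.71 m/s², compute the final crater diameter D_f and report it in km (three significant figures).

In SI: d = 5620 m, v = 10200 m/s.
ρ_i^0.36 = 2150^0.36 = 15.84
d^0.75 = 5620^0.75 = 649.1
v^0.46 = 10200^0.46 = 69.82
g^-0.18 = 3.71^-0.18 = 0.7898
D_tc = 0.0913 × 15.84 × 649.1 × 69.82 × 0.7898 = 51760 m
D_f = 1.29 × (51760)^1.1 = 1.977 × 10^5 m
     = 197.7 km

D_f ≈ 198 km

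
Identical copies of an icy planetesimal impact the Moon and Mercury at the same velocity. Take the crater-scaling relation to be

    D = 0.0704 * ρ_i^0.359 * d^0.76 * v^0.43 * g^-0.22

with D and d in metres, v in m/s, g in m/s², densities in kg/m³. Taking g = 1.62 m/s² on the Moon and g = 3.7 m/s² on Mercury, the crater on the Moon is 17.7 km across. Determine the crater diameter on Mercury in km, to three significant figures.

D ≈ 14.8 km

All impactor-dependent factors cancel in the ratio, leaving D_Mercury/D_Moon = (g_Mercury/g_Moon)^-0.22.
(3.7/1.62)^-0.22 = 2.284^-0.22 = 0.8338
D_Mercury = 0.8338 × 17.7 km = 14.8 km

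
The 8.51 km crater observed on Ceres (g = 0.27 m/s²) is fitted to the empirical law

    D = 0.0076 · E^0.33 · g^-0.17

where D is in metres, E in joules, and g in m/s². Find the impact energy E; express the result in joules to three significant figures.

E ≈ 1.09 × 10^18 J

Rearranging: E = [D / (0.0076 · g^-0.17)]^(1/0.33).
D = 8510 m.
g^-0.17 = 0.27^-0.17 = 1.249
D / (0.0076 × 1.249) = 8510 / (9.492 × 10^-3) = 8.965 × 10^5
E = (8.965 × 10^5)^3.0303 = 1.091 × 10^18 J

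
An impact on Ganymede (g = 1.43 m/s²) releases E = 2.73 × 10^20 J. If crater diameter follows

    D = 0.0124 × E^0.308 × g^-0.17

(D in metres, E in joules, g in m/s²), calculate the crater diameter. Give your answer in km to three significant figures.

D ≈ 23.0 km

E^0.308 = (2.73 × 10^20)^0.308 = 1.969 × 10^6
g^-0.17 = 1.43^-0.17 = 0.9410
D = 0.0124 × 1.969 × 10^6 × 0.9410 = 22975 m
   = 22.98 km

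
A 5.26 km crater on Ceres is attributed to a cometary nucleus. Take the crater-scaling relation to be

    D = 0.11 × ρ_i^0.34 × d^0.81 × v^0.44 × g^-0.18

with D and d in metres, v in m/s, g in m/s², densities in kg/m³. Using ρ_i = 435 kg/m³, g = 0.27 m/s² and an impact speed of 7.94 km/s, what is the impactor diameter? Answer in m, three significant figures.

d ≈ 266 m

Rearranging for d: d = [D / (0.11 · 435^0.34 · 7940^0.44 · 0.27^-0.18)]^(1/0.81).
D = 5260 m.
435^0.34 = 7.890
7940^0.44 = 51.99
0.27^-0.18 = 1.266
Denominator = 0.11 × 7.890 × 51.99 × 1.266 = 57.12
D / 57.12 = 5260 / 57.12 = 92.09
d = 92.09^(1/0.81) = 92.09^1.2346 = 266.1 m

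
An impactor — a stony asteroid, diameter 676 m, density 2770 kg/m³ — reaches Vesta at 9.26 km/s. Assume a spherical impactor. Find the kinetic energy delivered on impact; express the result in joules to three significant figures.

v = 9260 m/s.
Mass m = (π/6) ρ d³ = (π/6) × 2770 × (676)³ = 4.480 × 10^11 kg
E = ½ m v² = 0.5 × 4.480 × 10^11 × (9260)² = 1.921 × 10^19 J

E ≈ 1.92 × 10^19 J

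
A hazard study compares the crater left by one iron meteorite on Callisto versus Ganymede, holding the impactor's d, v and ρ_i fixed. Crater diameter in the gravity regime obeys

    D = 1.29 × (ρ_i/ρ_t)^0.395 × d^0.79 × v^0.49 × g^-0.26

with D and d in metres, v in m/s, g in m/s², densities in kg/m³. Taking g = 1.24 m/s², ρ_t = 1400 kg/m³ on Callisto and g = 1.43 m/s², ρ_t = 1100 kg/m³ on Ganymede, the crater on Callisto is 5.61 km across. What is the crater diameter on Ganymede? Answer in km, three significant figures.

D ≈ 5.95 km

The impactor-only factors (d, v, ρ_i) cancel in the ratio, leaving D_Ganymede/D_Callisto = (g_Ganymede/g_Callisto)^-0.26 · (ρ_t,Callisto/ρ_t,Ganymede)^0.395.
(1.43/1.24)^-0.26 = 1.153^-0.26 = 0.9637
(1400/1100)^0.395 = 1.273^0.395 = 1.100
Ratio = 0.9637 × 1.100 = 1.060
D_Ganymede = 1.060 × 5.61 km = 5.95 km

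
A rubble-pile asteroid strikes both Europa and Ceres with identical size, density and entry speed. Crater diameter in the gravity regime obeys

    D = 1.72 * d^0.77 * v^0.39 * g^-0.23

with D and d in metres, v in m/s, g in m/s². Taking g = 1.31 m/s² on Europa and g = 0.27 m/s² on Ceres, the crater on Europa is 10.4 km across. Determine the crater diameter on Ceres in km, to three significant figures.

D ≈ 15.0 km

All impactor-dependent factors cancel in the ratio, leaving D_Ceres/D_Europa = (g_Ceres/g_Europa)^-0.23.
(0.27/1.31)^-0.23 = 0.2061^-0.23 = 1.438
D_Ceres = 1.438 × 10.4 km = 15.0 km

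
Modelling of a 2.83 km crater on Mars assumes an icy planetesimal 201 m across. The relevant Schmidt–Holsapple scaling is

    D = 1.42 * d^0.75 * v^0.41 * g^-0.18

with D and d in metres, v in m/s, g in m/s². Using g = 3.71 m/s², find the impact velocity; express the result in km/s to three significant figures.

Rearranging for v: v = [D / (1.42 · 201^0.75 · 3.71^-0.18)]^(1/0.41).
D = 2830 m.
201^0.75 = 53.38
3.71^-0.18 = 0.7898
Denominator = 1.42 × 53.38 × 0.7898 = 59.87
D / 59.87 = 2830 / 59.87 = 47.27
v = 47.27^(1/0.41) = 47.27^2.439 = 12143 m/s

v ≈ 12.1 km/s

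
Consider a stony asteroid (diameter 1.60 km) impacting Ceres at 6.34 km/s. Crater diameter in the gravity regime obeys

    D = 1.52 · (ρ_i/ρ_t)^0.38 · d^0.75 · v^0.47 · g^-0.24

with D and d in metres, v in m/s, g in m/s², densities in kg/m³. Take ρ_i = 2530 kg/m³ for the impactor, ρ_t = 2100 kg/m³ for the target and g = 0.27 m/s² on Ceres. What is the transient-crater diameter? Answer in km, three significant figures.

D ≈ 34.6 km

In SI units: d = 1600 m, v = 6340 m/s.
(ρ_i/ρ_t)^0.38 = (2530/2100)^0.38 = 1.073
d^0.75 = 1600^0.75 = 253.0
v^0.47 = 6340^0.47 = 61.23
g^-0.24 = 0.27^-0.24 = 1.369
D = 1.52 × 1.073 × 253.0 × 61.23 × 1.369 = 34588 m
   = 34.59 km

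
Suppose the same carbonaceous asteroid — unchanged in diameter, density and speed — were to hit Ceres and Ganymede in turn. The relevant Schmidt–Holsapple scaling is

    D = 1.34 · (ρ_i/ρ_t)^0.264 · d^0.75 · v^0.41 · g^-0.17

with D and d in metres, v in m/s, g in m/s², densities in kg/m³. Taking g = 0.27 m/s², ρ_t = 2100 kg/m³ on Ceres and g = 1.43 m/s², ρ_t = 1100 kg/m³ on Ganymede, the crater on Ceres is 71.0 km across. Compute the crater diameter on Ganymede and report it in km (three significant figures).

The impactor-only factors (d, v, ρ_i) cancel in the ratio, leaving D_Ganymede/D_Ceres = (g_Ganymede/g_Ceres)^-0.17 · (ρ_t,Ceres/ρ_t,Ganymede)^0.264.
(1.43/0.27)^-0.17 = 5.296^-0.17 = 0.7532
(2100/1100)^0.264 = 1.909^0.264 = 1.186
Ratio = 0.7532 × 1.186 = 0.8933
D_Ganymede = 0.8933 × 71.0 km = 63.4 km

D ≈ 63.4 km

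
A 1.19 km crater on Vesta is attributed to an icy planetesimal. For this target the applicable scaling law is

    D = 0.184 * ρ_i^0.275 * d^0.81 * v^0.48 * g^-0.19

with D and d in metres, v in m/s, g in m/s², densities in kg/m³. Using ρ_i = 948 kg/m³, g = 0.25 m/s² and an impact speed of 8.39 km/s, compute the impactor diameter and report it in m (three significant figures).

d ≈ 16.9 m

Rearranging for d: d = [D / (0.184 · 948^0.275 · 8390^0.48 · 0.25^-0.19)]^(1/0.81).
D = 1190 m.
948^0.275 = 6.586
8390^0.48 = 76.45
0.25^-0.19 = 1.301
Denominator = 0.184 × 6.586 × 76.45 × 1.301 = 120.5
D / 120.5 = 1190 / 120.5 = 9.876
d = 9.876^(1/0.81) = 9.876^1.2346 = 16.90 m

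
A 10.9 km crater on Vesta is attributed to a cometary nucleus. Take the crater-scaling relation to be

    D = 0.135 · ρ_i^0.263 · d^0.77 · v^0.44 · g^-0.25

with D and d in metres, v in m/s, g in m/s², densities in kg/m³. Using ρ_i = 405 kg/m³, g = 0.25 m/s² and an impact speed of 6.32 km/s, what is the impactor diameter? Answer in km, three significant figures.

d ≈ 1.30 km

Rearranging for d: d = [D / (0.135 · 405^0.263 · 6320^0.44 · 0.25^-0.25)]^(1/0.77).
D = 10900 m.
405^0.263 = 4.850
6320^0.44 = 47.02
0.25^-0.25 = 1.414
Denominator = 0.135 × 4.850 × 47.02 × 1.414 = 43.53
D / 43.53 = 10900 / 43.53 = 250.4
d = 250.4^(1/0.77) = 250.4^1.2987 = 1303 m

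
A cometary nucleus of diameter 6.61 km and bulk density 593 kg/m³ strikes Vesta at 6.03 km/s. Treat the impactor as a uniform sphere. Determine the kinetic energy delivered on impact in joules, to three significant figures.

E ≈ 1.63 × 10^21 J

d = 6610 m; v = 6030 m/s.
Mass m = (π/6) ρ d³ = (π/6) × 593 × (6610)³ = 8.967 × 10^13 kg
E = ½ m v² = 0.5 × 8.967 × 10^13 × (6030)² = 1.630 × 10^21 J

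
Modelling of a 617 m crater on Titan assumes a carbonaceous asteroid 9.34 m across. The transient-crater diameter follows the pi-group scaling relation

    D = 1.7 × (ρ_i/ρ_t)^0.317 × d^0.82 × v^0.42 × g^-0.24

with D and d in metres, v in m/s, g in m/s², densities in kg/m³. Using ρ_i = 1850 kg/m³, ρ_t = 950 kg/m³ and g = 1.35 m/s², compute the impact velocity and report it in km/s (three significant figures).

v ≈ 11.4 km/s

Rearranging for v: v = [D / (1.7 · (1850/950)^0.317 · 9.34^0.82 · 1.35^-0.24)]^(1/0.42).
(1850/950)^0.317 = 1.235
9.34^0.82 = 6.247
1.35^-0.24 = 0.9305
Denominator = 1.7 × 1.235 × 6.247 × 0.9305 = 12.20
D / 12.20 = 617 / 12.20 = 50.57
v = 50.57^(1/0.42) = 50.57^2.381 = 11402 m/s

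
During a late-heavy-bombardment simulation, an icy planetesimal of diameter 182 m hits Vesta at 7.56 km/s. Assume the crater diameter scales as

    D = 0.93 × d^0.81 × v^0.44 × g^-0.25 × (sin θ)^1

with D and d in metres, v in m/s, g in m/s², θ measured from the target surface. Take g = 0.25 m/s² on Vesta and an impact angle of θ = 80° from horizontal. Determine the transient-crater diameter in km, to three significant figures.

In SI units: v = 7560 m/s.
d^0.81 = 182^0.81 = 67.71
v^0.44 = 7560^0.44 = 50.88
g^-0.25 = 0.25^-0.25 = 1.414
(sin 80°)^1 = 0.9848^1 = 0.9848
D = 0.93 × 67.71 × 50.88 × 1.414 × 0.9848 = 4461 m
   = 4.461 km

D ≈ 4.46 km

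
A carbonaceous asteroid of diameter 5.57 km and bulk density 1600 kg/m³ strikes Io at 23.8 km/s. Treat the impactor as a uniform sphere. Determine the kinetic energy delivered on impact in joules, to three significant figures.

E ≈ 4.10 × 10^22 J

d = 5570 m; v = 23800 m/s.
Mass m = (π/6) ρ d³ = (π/6) × 1600 × (5570)³ = 1.448 × 10^14 kg
E = ½ m v² = 0.5 × 1.448 × 10^14 × (23800)² = 4.101 × 10^22 J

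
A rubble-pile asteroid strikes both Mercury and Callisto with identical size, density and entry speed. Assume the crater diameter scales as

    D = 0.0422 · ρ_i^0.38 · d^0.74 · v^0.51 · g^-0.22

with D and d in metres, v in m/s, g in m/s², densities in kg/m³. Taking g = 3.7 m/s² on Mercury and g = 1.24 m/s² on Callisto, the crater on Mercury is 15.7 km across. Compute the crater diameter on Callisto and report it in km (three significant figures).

All impactor-dependent factors cancel in the ratio, leaving D_Callisto/D_Mercury = (g_Callisto/g_Mercury)^-0.22.
(1.24/3.7)^-0.22 = 0.3351^-0.22 = 1.272
D_Callisto = 1.272 × 15.7 km = 20.0 km

D ≈ 20.0 km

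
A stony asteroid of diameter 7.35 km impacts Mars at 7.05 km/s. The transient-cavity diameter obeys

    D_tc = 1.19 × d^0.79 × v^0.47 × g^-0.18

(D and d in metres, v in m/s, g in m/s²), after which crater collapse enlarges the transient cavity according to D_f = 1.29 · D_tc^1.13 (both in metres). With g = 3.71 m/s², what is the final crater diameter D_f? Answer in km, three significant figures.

In SI: d = 7350 m, v = 7050 m/s.
d^0.79 = 7350^0.79 = 1133
v^0.47 = 7050^0.47 = 64.36
g^-0.18 = 3.71^-0.18 = 0.7898
D_tc = 1.19 × 1133 × 64.36 × 0.7898 = 68530 m
D_f = 1.29 × (68530)^1.13 = 3.760 × 10^5 m
     = 376.0 km

D_f ≈ 376 km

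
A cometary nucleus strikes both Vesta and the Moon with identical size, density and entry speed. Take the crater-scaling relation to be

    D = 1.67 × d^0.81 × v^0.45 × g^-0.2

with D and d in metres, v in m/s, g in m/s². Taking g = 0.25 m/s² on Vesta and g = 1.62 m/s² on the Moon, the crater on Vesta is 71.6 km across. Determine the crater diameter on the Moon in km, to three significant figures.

All impactor-dependent factors cancel in the ratio, leaving D_Moon/D_Vesta = (g_Moon/g_Vesta)^-0.2.
(1.62/0.25)^-0.2 = 6.480^-0.2 = 0.6882
D_Moon = 0.6882 × 71.6 km = 49.3 km

D ≈ 49.3 km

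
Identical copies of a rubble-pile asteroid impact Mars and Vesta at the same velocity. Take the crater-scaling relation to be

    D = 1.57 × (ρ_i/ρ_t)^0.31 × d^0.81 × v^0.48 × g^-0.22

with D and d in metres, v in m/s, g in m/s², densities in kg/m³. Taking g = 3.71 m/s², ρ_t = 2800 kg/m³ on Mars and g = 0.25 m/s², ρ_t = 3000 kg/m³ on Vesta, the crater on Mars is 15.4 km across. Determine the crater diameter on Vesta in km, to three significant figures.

The impactor-only factors (d, v, ρ_i) cancel in the ratio, leaving D_Vesta/D_Mars = (g_Vesta/g_Mars)^-0.22 · (ρ_t,Mars/ρ_t,Vesta)^0.31.
(0.25/3.71)^-0.22 = 0.06739^-0.22 = 1.810
(2800/3000)^0.31 = 0.9333^0.31 = 0.9788
Ratio = 1.810 × 0.9788 = 1.772
D_Vesta = 1.772 × 15.4 km = 27.3 km

D ≈ 27.3 km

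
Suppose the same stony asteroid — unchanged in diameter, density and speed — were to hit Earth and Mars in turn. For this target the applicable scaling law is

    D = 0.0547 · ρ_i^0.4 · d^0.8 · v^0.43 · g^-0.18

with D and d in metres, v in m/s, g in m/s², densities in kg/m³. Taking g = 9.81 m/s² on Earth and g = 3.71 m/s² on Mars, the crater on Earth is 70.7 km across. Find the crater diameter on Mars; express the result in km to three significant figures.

D ≈ 84.2 km

All impactor-dependent factors cancel in the ratio, leaving D_Mars/D_Earth = (g_Mars/g_Earth)^-0.18.
(3.71/9.81)^-0.18 = 0.3782^-0.18 = 1.191
D_Mars = 1.191 × 70.7 km = 84.2 km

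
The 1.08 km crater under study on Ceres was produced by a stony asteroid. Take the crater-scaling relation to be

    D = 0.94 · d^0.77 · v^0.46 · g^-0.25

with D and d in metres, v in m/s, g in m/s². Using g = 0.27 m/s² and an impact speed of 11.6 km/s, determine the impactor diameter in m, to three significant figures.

d ≈ 23.0 m

Rearranging for d: d = [D / (0.94 · 11600^0.46 · 0.27^-0.25)]^(1/0.77).
D = 1080 m.
11600^0.46 = 74.07
0.27^-0.25 = 1.387
Denominator = 0.94 × 74.07 × 1.387 = 96.57
D / 96.57 = 1080 / 96.57 = 11.18
d = 11.18^(1/0.77) = 11.18^1.2987 = 22.99 m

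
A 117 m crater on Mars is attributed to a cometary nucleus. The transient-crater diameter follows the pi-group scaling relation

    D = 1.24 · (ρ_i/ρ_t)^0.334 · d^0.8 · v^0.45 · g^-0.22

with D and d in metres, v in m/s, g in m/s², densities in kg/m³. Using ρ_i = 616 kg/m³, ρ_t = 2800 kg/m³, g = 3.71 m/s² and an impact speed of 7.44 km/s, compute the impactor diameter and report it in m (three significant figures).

d ≈ 5.27 m

Rearranging for d: d = [D / (1.24 · (616/2800)^0.334 · 7440^0.45 · 3.71^-0.22)]^(1/0.8).
(616/2800)^0.334 = 0.6031
7440^0.45 = 55.23
3.71^-0.22 = 0.7494
Denominator = 1.24 × 0.6031 × 55.23 × 0.7494 = 30.95
D / 30.95 = 117 / 30.95 = 3.780
d = 3.780^(1/0.8) = 3.780^1.25 = 5.271 m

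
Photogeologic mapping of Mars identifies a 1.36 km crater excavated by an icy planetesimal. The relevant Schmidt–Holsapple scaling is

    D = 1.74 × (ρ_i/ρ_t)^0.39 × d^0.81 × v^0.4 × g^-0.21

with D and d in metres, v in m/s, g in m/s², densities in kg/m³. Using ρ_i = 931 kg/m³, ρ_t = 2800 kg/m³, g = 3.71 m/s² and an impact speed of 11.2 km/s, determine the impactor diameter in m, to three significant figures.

d ≈ 89.1 m

Rearranging for d: d = [D / (1.74 · (931/2800)^0.39 · 11200^0.4 · 3.71^-0.21)]^(1/0.81).
D = 1360 m.
(931/2800)^0.39 = 0.6509
11200^0.4 = 41.66
3.71^-0.21 = 0.7593
Denominator = 1.74 × 0.6509 × 41.66 × 0.7593 = 35.83
D / 35.83 = 1360 / 35.83 = 37.96
d = 37.96^(1/0.81) = 37.96^1.2346 = 89.09 m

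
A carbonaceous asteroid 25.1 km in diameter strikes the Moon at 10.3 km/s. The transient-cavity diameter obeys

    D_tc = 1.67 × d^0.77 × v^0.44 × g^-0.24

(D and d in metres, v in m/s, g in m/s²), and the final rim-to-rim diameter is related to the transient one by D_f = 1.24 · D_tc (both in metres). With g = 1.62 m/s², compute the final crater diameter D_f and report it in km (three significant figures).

In SI: d = 25100 m, v = 10300 m/s.
d^0.77 = 25100^0.77 = 2442
v^0.44 = 10300^0.44 = 58.30
g^-0.24 = 1.62^-0.24 = 0.8907
D_tc = 1.67 × 2442 × 58.30 × 0.8907 = 2.118 × 10^5 m
D_f = 1.24 × 2.118 × 10^5 = 2.626 × 10^5 m
     = 262.6 km

D_f ≈ 263 km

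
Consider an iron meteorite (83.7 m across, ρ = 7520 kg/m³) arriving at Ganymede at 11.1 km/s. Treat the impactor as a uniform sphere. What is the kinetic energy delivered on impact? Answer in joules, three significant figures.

E ≈ 1.42 × 10^17 J

v = 11100 m/s.
Mass m = (π/6) ρ d³ = (π/6) × 7520 × (83.7)³ = 2.309 × 10^9 kg
E = ½ m v² = 0.5 × 2.309 × 10^9 × (11100)² = 1.422 × 10^17 J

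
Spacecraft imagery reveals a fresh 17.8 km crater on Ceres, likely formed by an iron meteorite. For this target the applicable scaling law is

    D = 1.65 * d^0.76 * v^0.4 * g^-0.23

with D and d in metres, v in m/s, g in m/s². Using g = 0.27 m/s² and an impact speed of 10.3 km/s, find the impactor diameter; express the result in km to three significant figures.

Rearranging for d: d = [D / (1.65 · 10300^0.4 · 0.27^-0.23)]^(1/0.76).
D = 17800 m.
10300^0.4 = 40.28
0.27^-0.23 = 1.351
Denominator = 1.65 × 40.28 × 1.351 = 89.79
D / 89.79 = 17800 / 89.79 = 198.2
d = 198.2^(1/0.76) = 198.2^1.3158 = 1053 m

d ≈ 1.05 km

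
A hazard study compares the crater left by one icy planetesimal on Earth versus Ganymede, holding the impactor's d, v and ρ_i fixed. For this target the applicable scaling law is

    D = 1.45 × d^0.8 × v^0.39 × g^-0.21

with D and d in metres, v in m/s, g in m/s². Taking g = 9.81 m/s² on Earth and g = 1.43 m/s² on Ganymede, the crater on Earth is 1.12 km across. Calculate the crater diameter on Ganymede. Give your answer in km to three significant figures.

D ≈ 1.68 km

All impactor-dependent factors cancel in the ratio, leaving D_Ganymede/D_Earth = (g_Ganymede/g_Earth)^-0.21.
(1.43/9.81)^-0.21 = 0.1458^-0.21 = 1.498
D_Ganymede = 1.498 × 1.12 km = 1.68 km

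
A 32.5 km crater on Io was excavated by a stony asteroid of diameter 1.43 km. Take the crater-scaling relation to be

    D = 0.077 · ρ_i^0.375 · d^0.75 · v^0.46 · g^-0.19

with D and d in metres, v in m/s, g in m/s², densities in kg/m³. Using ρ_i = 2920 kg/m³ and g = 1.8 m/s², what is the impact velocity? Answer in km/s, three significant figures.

v ≈ 23.2 km/s

Rearranging for v: v = [D / (0.077 · 2920^0.375 · 1430^0.75 · 1.8^-0.19)]^(1/0.46).
D = 32500 m.
2920^0.375 = 19.93
1430^0.75 = 232.5
1.8^-0.19 = 0.8943
Denominator = 0.077 × 19.93 × 232.5 × 0.8943 = 319.1
D / 319.1 = 32500 / 319.1 = 101.8
v = 101.8^(1/0.46) = 101.8^2.1739 = 23155 m/s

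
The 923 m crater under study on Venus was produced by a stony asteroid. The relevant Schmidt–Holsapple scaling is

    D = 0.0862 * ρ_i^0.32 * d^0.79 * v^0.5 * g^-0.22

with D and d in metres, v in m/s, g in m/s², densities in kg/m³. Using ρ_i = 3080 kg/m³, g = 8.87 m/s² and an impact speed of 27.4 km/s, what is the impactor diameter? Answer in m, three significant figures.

Rearranging for d: d = [D / (0.0862 · 3080^0.32 · 27400^0.5 · 8.87^-0.22)]^(1/0.79).
3080^0.32 = 13.07
27400^0.5 = 165.5
8.87^-0.22 = 0.6187
Denominator = 0.0862 × 13.07 × 165.5 × 0.6187 = 115.4
D / 115.4 = 923 / 115.4 = 7.998
d = 7.998^(1/0.79) = 7.998^1.2658 = 13.90 m

d ≈ 13.9 m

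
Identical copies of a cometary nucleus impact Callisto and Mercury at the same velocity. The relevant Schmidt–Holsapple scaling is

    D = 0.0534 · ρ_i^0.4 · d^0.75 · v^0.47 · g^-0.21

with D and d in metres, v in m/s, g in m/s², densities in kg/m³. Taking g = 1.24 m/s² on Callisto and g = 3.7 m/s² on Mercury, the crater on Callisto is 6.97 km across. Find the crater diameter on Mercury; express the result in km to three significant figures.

All impactor-dependent factors cancel in the ratio, leaving D_Mercury/D_Callisto = (g_Mercury/g_Callisto)^-0.21.
(3.7/1.24)^-0.21 = 2.984^-0.21 = 0.7949
D_Mercury = 0.7949 × 6.97 km = 5.54 km

D ≈ 5.54 km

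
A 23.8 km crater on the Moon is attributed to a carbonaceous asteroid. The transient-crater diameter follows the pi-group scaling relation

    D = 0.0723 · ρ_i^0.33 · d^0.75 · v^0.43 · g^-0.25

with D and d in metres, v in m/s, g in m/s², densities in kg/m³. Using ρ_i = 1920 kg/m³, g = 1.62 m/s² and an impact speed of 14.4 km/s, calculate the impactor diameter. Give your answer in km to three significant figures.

d ≈ 3.96 km

Rearranging for d: d = [D / (0.0723 · 1920^0.33 · 14400^0.43 · 1.62^-0.25)]^(1/0.75).
D = 23800 m.
1920^0.33 = 12.12
14400^0.43 = 61.39
1.62^-0.25 = 0.8864
Denominator = 0.0723 × 12.12 × 61.39 × 0.8864 = 47.68
D / 47.68 = 23800 / 47.68 = 499.2
d = 499.2^(1/0.75) = 499.2^1.3333 = 3959 m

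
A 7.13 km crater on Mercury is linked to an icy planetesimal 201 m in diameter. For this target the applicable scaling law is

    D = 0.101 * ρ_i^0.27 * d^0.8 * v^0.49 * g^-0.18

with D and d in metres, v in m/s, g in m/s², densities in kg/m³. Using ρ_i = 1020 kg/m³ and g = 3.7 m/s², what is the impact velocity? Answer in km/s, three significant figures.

v ≈ 48.5 km/s

Rearranging for v: v = [D / (0.101 · 1020^0.27 · 201^0.8 · 3.7^-0.18)]^(1/0.49).
D = 7130 m.
1020^0.27 = 6.491
201^0.8 = 69.59
3.7^-0.18 = 0.7902
Denominator = 0.101 × 6.491 × 69.59 × 0.7902 = 36.05
D / 36.05 = 7130 / 36.05 = 197.8
v = 197.8^(1/0.49) = 197.8^2.0408 = 48544 m/s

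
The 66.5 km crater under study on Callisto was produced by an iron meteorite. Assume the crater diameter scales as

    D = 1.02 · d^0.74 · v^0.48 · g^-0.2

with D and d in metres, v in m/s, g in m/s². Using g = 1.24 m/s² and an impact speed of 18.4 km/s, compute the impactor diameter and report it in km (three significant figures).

Rearranging for d: d = [D / (1.02 · 18400^0.48 · 1.24^-0.2)]^(1/0.74).
D = 66500 m.
18400^0.48 = 111.5
1.24^-0.2 = 0.9579
Denominator = 1.02 × 111.5 × 0.9579 = 108.9
D / 108.9 = 66500 / 108.9 = 610.7
d = 610.7^(1/0.74) = 610.7^1.3514 = 5818 m

d ≈ 5.82 km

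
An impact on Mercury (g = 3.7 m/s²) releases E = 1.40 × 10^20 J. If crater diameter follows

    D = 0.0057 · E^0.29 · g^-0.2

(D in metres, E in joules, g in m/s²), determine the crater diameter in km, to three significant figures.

E^0.29 = (1.40 × 10^20)^0.29 = 6.956 × 10^5
g^-0.2 = 3.7^-0.2 = 0.7698
D = 0.0057 × 6.956 × 10^5 × 0.7698 = 3052 m
   = 3.052 km

D ≈ 3.05 km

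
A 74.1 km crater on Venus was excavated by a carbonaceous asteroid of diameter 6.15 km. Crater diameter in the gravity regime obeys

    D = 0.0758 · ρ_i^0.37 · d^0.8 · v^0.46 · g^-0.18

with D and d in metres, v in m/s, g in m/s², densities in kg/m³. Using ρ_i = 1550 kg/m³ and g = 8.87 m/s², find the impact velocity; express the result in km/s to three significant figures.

Rearranging for v: v = [D / (0.0758 · 1550^0.37 · 6150^0.8 · 8.87^-0.18)]^(1/0.46).
D = 74100 m.
1550^0.37 = 15.15
6150^0.8 = 1074
8.87^-0.18 = 0.6751
Denominator = 0.0758 × 15.15 × 1074 × 0.6751 = 832.6
D / 832.6 = 74100 / 832.6 = 89.00
v = 89.00^(1/0.46) = 89.00^2.1739 = 17289 m/s

v ≈ 17.3 km/s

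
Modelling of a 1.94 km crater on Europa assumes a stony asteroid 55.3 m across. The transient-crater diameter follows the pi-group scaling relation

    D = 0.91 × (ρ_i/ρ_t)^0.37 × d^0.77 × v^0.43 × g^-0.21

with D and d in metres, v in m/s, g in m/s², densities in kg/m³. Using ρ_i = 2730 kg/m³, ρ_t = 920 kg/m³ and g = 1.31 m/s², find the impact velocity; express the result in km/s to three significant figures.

v ≈ 18.7 km/s

Rearranging for v: v = [D / (0.91 · (2730/920)^0.37 · 55.3^0.77 · 1.31^-0.21)]^(1/0.43).
D = 1940 m.
(2730/920)^0.37 = 1.495
55.3^0.77 = 21.97
1.31^-0.21 = 0.9449
Denominator = 0.91 × 1.495 × 21.97 × 0.9449 = 28.24
D / 28.24 = 1940 / 28.24 = 68.70
v = 68.70^(1/0.43) = 68.70^2.3256 = 18708 m/s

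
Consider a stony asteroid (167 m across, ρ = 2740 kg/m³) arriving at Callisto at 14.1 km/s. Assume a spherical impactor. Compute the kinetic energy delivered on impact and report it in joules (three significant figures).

v = 14100 m/s.
Mass m = (π/6) ρ d³ = (π/6) × 2740 × (167)³ = 6.682 × 10^9 kg
E = ½ m v² = 0.5 × 6.682 × 10^9 × (14100)² = 6.642 × 10^17 J

E ≈ 6.64 × 10^17 J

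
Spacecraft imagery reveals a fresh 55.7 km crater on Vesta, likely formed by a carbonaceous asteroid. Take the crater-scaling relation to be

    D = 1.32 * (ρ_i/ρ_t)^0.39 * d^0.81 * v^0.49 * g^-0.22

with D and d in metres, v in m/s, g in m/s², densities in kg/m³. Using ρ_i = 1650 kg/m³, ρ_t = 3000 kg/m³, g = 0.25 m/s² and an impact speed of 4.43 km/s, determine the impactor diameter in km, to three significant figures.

d ≈ 2.92 km

Rearranging for d: d = [D / (1.32 · (1650/3000)^0.39 · 4430^0.49 · 0.25^-0.22)]^(1/0.81).
D = 55700 m.
(1650/3000)^0.39 = 0.7920
4430^0.49 = 61.20
0.25^-0.22 = 1.357
Denominator = 1.32 × 0.7920 × 61.20 × 1.357 = 86.82
D / 86.82 = 55700 / 86.82 = 641.6
d = 641.6^(1/0.81) = 641.6^1.2346 = 2923 m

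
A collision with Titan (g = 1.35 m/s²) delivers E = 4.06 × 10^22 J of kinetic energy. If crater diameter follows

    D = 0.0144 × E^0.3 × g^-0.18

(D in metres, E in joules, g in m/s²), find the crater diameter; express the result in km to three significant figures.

D ≈ 82.7 km

E^0.3 = (4.06 × 10^22)^0.3 = 6.061 × 10^6
g^-0.18 = 1.35^-0.18 = 0.9474
D = 0.0144 × 6.061 × 10^6 × 0.9474 = 82688 m
   = 82.69 km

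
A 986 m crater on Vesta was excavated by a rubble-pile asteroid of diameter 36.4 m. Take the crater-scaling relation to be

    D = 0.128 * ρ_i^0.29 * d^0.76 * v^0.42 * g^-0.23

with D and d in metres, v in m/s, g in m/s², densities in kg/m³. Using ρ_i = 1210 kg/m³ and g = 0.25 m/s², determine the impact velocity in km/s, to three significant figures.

v ≈ 9.35 km/s

Rearranging for v: v = [D / (0.128 · 1210^0.29 · 36.4^0.76 · 0.25^-0.23)]^(1/0.42).
1210^0.29 = 7.834
36.4^0.76 = 15.36
0.25^-0.23 = 1.376
Denominator = 0.128 × 7.834 × 15.36 × 1.376 = 21.19
D / 21.19 = 986 / 21.19 = 46.53
v = 46.53^(1/0.42) = 46.53^2.381 = 9351 m/s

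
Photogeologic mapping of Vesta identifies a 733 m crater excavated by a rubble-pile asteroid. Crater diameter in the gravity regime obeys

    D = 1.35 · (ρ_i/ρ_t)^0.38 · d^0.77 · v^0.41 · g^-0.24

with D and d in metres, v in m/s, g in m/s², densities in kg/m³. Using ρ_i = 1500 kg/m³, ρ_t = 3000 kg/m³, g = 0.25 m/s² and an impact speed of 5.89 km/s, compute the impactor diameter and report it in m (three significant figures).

Rearranging for d: d = [D / (1.35 · (1500/3000)^0.38 · 5890^0.41 · 0.25^-0.24)]^(1/0.77).
(1500/3000)^0.38 = 0.7684
5890^0.41 = 35.14
0.25^-0.24 = 1.395
Denominator = 1.35 × 0.7684 × 35.14 × 1.395 = 50.85
D / 50.85 = 733 / 50.85 = 14.41
d = 14.41^(1/0.77) = 14.41^1.2987 = 31.97 m

d ≈ 32.0 m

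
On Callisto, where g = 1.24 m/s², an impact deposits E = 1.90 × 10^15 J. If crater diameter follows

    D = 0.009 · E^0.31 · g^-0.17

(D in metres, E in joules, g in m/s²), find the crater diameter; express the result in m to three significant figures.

D ≈ 473 m

E^0.31 = (1.90 × 10^15)^0.31 = 5.450 × 10^4
g^-0.17 = 1.24^-0.17 = 0.9641
D = 0.009 × 5.450 × 10^4 × 0.9641 = 472.9 m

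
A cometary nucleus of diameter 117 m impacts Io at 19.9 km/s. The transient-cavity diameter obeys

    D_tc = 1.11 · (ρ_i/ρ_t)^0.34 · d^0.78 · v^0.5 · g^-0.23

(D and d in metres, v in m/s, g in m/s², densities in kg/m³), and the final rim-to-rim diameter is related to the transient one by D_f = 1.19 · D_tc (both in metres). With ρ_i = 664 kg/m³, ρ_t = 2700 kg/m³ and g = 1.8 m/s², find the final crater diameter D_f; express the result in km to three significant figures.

v = 19900 m/s.
(ρ_i/ρ_t)^0.34 = (664/2700)^0.34 = 0.6207
d^0.78 = 117^0.78 = 41.04
v^0.5 = 19900^0.5 = 141.1
g^-0.23 = 1.8^-0.23 = 0.8735
D_tc = 1.11 × 0.6207 × 41.04 × 141.1 × 0.8735 = 3485 m
D_f = 1.19 × 3485 = 4147 m
     = 4.147 km

D_f ≈ 4.15 km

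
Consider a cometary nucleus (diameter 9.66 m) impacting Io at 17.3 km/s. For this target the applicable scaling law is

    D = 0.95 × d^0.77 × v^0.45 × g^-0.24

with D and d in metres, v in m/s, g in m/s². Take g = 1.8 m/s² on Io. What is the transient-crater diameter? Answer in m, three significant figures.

In SI units: v = 17300 m/s.
d^0.77 = 9.66^0.77 = 5.734
v^0.45 = 17300^0.45 = 80.75
g^-0.24 = 1.8^-0.24 = 0.8684
D = 0.95 × 5.734 × 80.75 × 0.8684 = 382.0 m

D ≈ 382 m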